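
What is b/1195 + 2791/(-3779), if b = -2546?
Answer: -12956579/4515905 ≈ -2.8691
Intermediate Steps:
b/1195 + 2791/(-3779) = -2546/1195 + 2791/(-3779) = -2546*1/1195 + 2791*(-1/3779) = -2546/1195 - 2791/3779 = -12956579/4515905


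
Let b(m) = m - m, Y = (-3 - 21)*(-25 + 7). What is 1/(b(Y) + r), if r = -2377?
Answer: -1/2377 ≈ -0.00042070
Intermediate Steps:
Y = 432 (Y = -24*(-18) = 432)
b(m) = 0
1/(b(Y) + r) = 1/(0 - 2377) = 1/(-2377) = -1/2377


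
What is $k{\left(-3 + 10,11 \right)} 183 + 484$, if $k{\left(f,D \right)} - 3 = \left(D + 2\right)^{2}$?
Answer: $31960$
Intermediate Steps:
$k{\left(f,D \right)} = 3 + \left(2 + D\right)^{2}$ ($k{\left(f,D \right)} = 3 + \left(D + 2\right)^{2} = 3 + \left(2 + D\right)^{2}$)
$k{\left(-3 + 10,11 \right)} 183 + 484 = \left(3 + \left(2 + 11\right)^{2}\right) 183 + 484 = \left(3 + 13^{2}\right) 183 + 484 = \left(3 + 169\right) 183 + 484 = 172 \cdot 183 + 484 = 31476 + 484 = 31960$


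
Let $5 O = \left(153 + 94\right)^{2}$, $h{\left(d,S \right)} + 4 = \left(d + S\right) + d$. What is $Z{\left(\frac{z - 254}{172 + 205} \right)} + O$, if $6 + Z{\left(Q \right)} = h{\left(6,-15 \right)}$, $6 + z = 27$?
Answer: $\frac{60944}{5} \approx 12189.0$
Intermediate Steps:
$z = 21$ ($z = -6 + 27 = 21$)
$h{\left(d,S \right)} = -4 + S + 2 d$ ($h{\left(d,S \right)} = -4 + \left(\left(d + S\right) + d\right) = -4 + \left(\left(S + d\right) + d\right) = -4 + \left(S + 2 d\right) = -4 + S + 2 d$)
$Z{\left(Q \right)} = -13$ ($Z{\left(Q \right)} = -6 - 7 = -13$)
$O = \frac{61009}{5}$ ($O = \frac{\left(153 + 94\right)^{2}}{5} = \frac{247^{2}}{5} = \frac{1}{5} \cdot 61009 = \frac{61009}{5} \approx 12202.0$)
$Z{\left(\frac{z - 254}{172 + 205} \right)} + O = -13 + \frac{61009}{5} = \frac{60944}{5}$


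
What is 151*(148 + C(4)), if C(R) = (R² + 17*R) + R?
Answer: 35636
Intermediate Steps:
C(R) = R² + 18*R
151*(148 + C(4)) = 151*(148 + 4*(18 + 4)) = 151*(148 + 4*22) = 151*(148 + 88) = 151*236 = 35636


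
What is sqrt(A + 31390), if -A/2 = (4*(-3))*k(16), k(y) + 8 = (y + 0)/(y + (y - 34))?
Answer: sqrt(31006) ≈ 176.09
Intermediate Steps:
k(y) = -8 + y/(-34 + 2*y) (k(y) = -8 + (y + 0)/(y + (y - 34)) = -8 + y/(y + (-34 + y)) = -8 + y/(-34 + 2*y))
A = -384 (A = -2*4*(-3)*(272 - 15*16)/(2*(-17 + 16)) = -(-24)*(1/2)*(272 - 240)/(-1) = -(-24)*(1/2)*(-1)*32 = -(-24)*(-16) = -2*192 = -384)
sqrt(A + 31390) = sqrt(-384 + 31390) = sqrt(31006)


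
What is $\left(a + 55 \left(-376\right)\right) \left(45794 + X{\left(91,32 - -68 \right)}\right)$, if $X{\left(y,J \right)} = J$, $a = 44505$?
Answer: $1093424550$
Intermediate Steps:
$\left(a + 55 \left(-376\right)\right) \left(45794 + X{\left(91,32 - -68 \right)}\right) = \left(44505 + 55 \left(-376\right)\right) \left(45794 + \left(32 - -68\right)\right) = \left(44505 - 20680\right) \left(45794 + \left(32 + 68\right)\right) = 23825 \left(45794 + 100\right) = 23825 \cdot 45894 = 1093424550$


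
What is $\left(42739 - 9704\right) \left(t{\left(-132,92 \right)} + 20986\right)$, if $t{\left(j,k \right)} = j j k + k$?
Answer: $53651681010$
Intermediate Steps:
$t{\left(j,k \right)} = k + k j^{2}$ ($t{\left(j,k \right)} = j^{2} k + k = k j^{2} + k = k + k j^{2}$)
$\left(42739 - 9704\right) \left(t{\left(-132,92 \right)} + 20986\right) = \left(42739 - 9704\right) \left(92 \left(1 + \left(-132\right)^{2}\right) + 20986\right) = 33035 \left(92 \left(1 + 17424\right) + 20986\right) = 33035 \left(92 \cdot 17425 + 20986\right) = 33035 \left(1603100 + 20986\right) = 33035 \cdot 1624086 = 53651681010$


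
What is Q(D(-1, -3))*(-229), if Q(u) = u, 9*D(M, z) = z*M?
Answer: -229/3 ≈ -76.333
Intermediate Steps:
D(M, z) = M*z/9 (D(M, z) = (z*M)/9 = (M*z)/9 = M*z/9)
Q(D(-1, -3))*(-229) = ((1/9)*(-1)*(-3))*(-229) = (1/3)*(-229) = -229/3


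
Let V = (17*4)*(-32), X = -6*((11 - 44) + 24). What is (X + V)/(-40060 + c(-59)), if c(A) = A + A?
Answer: 1061/20089 ≈ 0.052815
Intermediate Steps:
c(A) = 2*A
X = 54 (X = -6*(-33 + 24) = -6*(-9) = 54)
V = -2176 (V = 68*(-32) = -2176)
(X + V)/(-40060 + c(-59)) = (54 - 2176)/(-40060 + 2*(-59)) = -2122/(-40060 - 118) = -2122/(-40178) = -2122*(-1/40178) = 1061/20089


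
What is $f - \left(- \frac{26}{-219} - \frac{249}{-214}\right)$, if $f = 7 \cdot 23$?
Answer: $\frac{7485331}{46866} \approx 159.72$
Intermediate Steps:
$f = 161$
$f - \left(- \frac{26}{-219} - \frac{249}{-214}\right) = 161 - \left(- \frac{26}{-219} - \frac{249}{-214}\right) = 161 - \left(\left(-26\right) \left(- \frac{1}{219}\right) - - \frac{249}{214}\right) = 161 - \left(\frac{26}{219} + \frac{249}{214}\right) = 161 - \frac{60095}{46866} = \frac{7485331}{46866}$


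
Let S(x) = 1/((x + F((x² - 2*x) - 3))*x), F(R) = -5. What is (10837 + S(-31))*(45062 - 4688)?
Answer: 27127050599/62 ≈ 4.3753e+8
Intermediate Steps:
S(x) = 1/(x*(-5 + x)) (S(x) = 1/((x - 5)*x) = 1/((-5 + x)*x) = 1/(x*(-5 + x)))
(10837 + S(-31))*(45062 - 4688) = (10837 + 1/((-31)*(-5 - 31)))*(45062 - 4688) = (10837 - 1/31/(-36))*40374 = (10837 - 1/31*(-1/36))*40374 = (10837 + 1/1116)*40374 = (12094093/1116)*40374 = 27127050599/62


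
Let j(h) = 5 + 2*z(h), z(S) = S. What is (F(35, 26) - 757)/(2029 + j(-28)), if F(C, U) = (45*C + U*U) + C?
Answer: 1529/1978 ≈ 0.77300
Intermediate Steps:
F(C, U) = U**2 + 46*C (F(C, U) = (45*C + U**2) + C = (U**2 + 45*C) + C = U**2 + 46*C)
j(h) = 5 + 2*h
(F(35, 26) - 757)/(2029 + j(-28)) = ((26**2 + 46*35) - 757)/(2029 + (5 + 2*(-28))) = ((676 + 1610) - 757)/(2029 + (5 - 56)) = (2286 - 757)/(2029 - 51) = 1529/1978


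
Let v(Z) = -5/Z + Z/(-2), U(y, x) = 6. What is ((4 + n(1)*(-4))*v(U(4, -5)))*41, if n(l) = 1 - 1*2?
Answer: -3772/3 ≈ -1257.3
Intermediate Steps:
n(l) = -1 (n(l) = 1 - 2 = -1)
v(Z) = -5/Z - Z/2 (v(Z) = -5/Z + Z*(-1/2) = -5/Z - Z/2)
((4 + n(1)*(-4))*v(U(4, -5)))*41 = ((4 - 1*(-4))*(-5/6 - 1/2*6))*41 = ((4 + 4)*(-5*1/6 - 3))*41 = (8*(-5/6 - 3))*41 = (8*(-23/6))*41 = -92/3*41 = -3772/3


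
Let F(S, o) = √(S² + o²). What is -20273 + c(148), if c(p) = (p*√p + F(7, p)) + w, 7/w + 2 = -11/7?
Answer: -506874/25 + √21953 + 296*√37 ≈ -18326.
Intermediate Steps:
w = -49/25 (w = 7/(-2 - 11/7) = 7/(-25/7) = 7*(-7/25) = -49/25 ≈ -1.9600)
c(p) = -49/25 + p^(3/2) + √(49 + p²) (c(p) = (p*√p + √(7² + p²)) - 49/25 = (p^(3/2) + √(49 + p²)) - 49/25 = -49/25 + p^(3/2) + √(49 + p²))
-20273 + c(148) = -20273 + (-49/25 + 148^(3/2) + √(49 + 148²)) = -20273 + (-49/25 + 296*√37 + √(49 + 21904)) = -20273 + (-49/25 + 296*√37 + √21953) = -20273 + (-49/25 + √21953 + 296*√37) = -506874/25 + √21953 + 296*√37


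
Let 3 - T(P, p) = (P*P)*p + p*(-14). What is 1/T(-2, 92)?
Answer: 1/923 ≈ 0.0010834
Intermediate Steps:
T(P, p) = 3 + 14*p - p*P**2 (T(P, p) = 3 - ((P*P)*p + p*(-14)) = 3 - (P**2*p - 14*p) = 3 - (p*P**2 - 14*p) = 3 - (-14*p + p*P**2) = 3 + (14*p - p*P**2) = 3 + 14*p - p*P**2)
1/T(-2, 92) = 1/(3 + 14*92 - 1*92*(-2)**2) = 1/(3 + 1288 - 1*92*4) = 1/(3 + 1288 - 368) = 1/923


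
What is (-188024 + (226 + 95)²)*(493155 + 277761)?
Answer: -65514754428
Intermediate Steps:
(-188024 + (226 + 95)²)*(493155 + 277761) = (-188024 + 321²)*770916 = (-188024 + 103041)*770916 = -84983*770916 = -65514754428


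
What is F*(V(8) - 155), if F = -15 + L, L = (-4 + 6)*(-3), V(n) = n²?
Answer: 1911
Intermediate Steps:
L = -6 (L = 2*(-3) = -6)
F = -21 (F = -15 - 6 = -21)
F*(V(8) - 155) = -21*(8² - 155) = -21*(64 - 155) = -21*(-91) = 1911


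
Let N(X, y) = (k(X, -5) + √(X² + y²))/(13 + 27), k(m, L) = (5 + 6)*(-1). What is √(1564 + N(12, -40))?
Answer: √(625490 + 40*√109)/20 ≈ 39.557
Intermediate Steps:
k(m, L) = -11 (k(m, L) = 11*(-1) = -11)
N(X, y) = -11/40 + √(X² + y²)/40 (N(X, y) = (-11 + √(X² + y²))/(13 + 27) = (-11 + √(X² + y²))/40 = (-11 + √(X² + y²))*(1/40) = -11/40 + √(X² + y²)/40)
√(1564 + N(12, -40)) = √(1564 + (-11/40 + √(12² + (-40)²)/40)) = √(1564 + (-11/40 + √(144 + 1600)/40)) = √(1564 + (-11/40 + √1744/40)) = √(1564 + (-11/40 + (4*√109)/40)) = √(1564 + (-11/40 + √109/10)) = √(62549/40 + √109/10)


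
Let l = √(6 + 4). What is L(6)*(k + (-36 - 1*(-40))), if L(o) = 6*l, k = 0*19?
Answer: 24*√10 ≈ 75.895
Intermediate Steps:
k = 0
l = √10 ≈ 3.1623
L(o) = 6*√10
L(6)*(k + (-36 - 1*(-40))) = (6*√10)*(0 + (-36 - 1*(-40))) = (6*√10)*(0 + (-36 + 40)) = (6*√10)*(0 + 4) = (6*√10)*4 = 24*√10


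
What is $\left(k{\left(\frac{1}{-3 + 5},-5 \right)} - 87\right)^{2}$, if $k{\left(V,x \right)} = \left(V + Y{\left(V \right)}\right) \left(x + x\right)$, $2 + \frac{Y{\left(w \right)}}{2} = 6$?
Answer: $29584$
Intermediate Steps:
$Y{\left(w \right)} = 8$ ($Y{\left(w \right)} = -4 + 2 \cdot 6 = -4 + 12 = 8$)
$k{\left(V,x \right)} = 2 x \left(8 + V\right)$ ($k{\left(V,x \right)} = \left(V + 8\right) \left(x + x\right) = \left(8 + V\right) 2 x = 2 x \left(8 + V\right)$)
$\left(k{\left(\frac{1}{-3 + 5},-5 \right)} - 87\right)^{2} = \left(2 \left(-5\right) \left(8 + \frac{1}{-3 + 5}\right) - 87\right)^{2} = \left(2 \left(-5\right) \left(8 + \frac{1}{2}\right) - 87\right)^{2} = \left(2 \left(-5\right) \frac{17}{2} - 87\right)^{2} = \left(-85 - 87\right)^{2} = \left(-172\right)^{2} = 29584$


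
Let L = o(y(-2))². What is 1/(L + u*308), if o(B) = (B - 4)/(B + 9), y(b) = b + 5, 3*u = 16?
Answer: 144/236545 ≈ 0.00060876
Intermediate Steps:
u = 16/3 (u = (⅓)*16 = 16/3 ≈ 5.3333)
y(b) = 5 + b
o(B) = (-4 + B)/(9 + B)
L = 1/144 (L = ((-4 + (5 - 2))/(9 + (5 - 2)))² = ((-4 + 3)/(9 + 3))² = (-1/12)² = 1/144 ≈ 0.0069444)
1/(L + u*308) = 1/(1/144 + (16/3)*308) = 1/(1/144 + 4928/3) = 1/(236545/144) = 144/236545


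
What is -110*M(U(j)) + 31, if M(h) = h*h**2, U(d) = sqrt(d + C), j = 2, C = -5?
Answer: 31 + 330*I*sqrt(3) ≈ 31.0 + 571.58*I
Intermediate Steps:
U(d) = sqrt(-5 + d) (U(d) = sqrt(d - 5) = sqrt(-5 + d))
M(h) = h**3
-110*M(U(j)) + 31 = -110*(-5 + 2)**(3/2) + 31 = -110*(-3*I*sqrt(3)) + 31 = -(-330)*I*sqrt(3) + 31 = 330*I*sqrt(3) + 31 = 31 + 330*I*sqrt(3)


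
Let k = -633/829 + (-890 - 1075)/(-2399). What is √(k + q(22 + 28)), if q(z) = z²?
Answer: √9888244822218778/1988771 ≈ 50.001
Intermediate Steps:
k = 110418/1988771 (k = -633*1/829 - 1965*(-1/2399) = -633/829 + 1965/2399 = 110418/1988771 ≈ 0.055521)
√(k + q(22 + 28)) = √(110418/1988771 + (22 + 28)²) = √(110418/1988771 + 50²) = √(110418/1988771 + 2500) = √(4972037918/1988771) = √9888244822218778/1988771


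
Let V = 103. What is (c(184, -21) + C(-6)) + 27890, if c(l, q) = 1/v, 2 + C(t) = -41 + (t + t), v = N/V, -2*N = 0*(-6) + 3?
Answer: 83299/3 ≈ 27766.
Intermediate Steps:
N = -3/2 (N = -(0*(-6) + 3)/2 = -(0 + 3)/2 = -½*3 = -3/2 ≈ -1.5000)
v = -3/206 (v = -3/2/103 = -3/2*1/103 = -3/206 ≈ -0.014563)
C(t) = -43 + 2*t (C(t) = -2 + (-41 + (t + t)) = -2 + (-41 + 2*t) = -43 + 2*t)
c(l, q) = -206/3 (c(l, q) = 1/(-3/206) = -206/3)
(c(184, -21) + C(-6)) + 27890 = (-206/3 + (-43 + 2*(-6))) + 27890 = (-206/3 + (-43 - 12)) + 27890 = (-206/3 - 55) + 27890 = -371/3 + 27890 = 83299/3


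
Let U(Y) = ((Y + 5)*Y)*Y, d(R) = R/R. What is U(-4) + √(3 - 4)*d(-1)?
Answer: 16 + I ≈ 16.0 + 1.0*I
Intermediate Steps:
d(R) = 1
U(Y) = Y²*(5 + Y) (U(Y) = ((5 + Y)*Y)*Y = (Y*(5 + Y))*Y = Y²*(5 + Y))
U(-4) + √(3 - 4)*d(-1) = (-4)²*(5 - 4) + √(3 - 4)*1 = 16*1 + √(-1)*1 = 16 + I*1 = 16 + I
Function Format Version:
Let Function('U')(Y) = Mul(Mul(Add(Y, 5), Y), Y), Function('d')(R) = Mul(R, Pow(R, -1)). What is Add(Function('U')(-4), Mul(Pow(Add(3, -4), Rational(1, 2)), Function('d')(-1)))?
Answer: Add(16, I) ≈ Add(16.000, Mul(1.0000, I))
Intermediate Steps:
Function('d')(R) = 1
Function('U')(Y) = Mul(Pow(Y, 2), Add(5, Y)) (Function('U')(Y) = Mul(Mul(Add(5, Y), Y), Y) = Mul(Mul(Y, Add(5, Y)), Y) = Mul(Pow(Y, 2), Add(5, Y)))
Add(Function('U')(-4), Mul(Pow(Add(3, -4), Rational(1, 2)), Function('d')(-1))) = Add(Mul(Pow(-4, 2), Add(5, -4)), Mul(Pow(Add(3, -4), Rational(1, 2)), 1)) = Add(Mul(16, 1), Mul(Pow(-1, Rational(1, 2)), 1)) = Add(16, Mul(I, 1)) = Add(16, I)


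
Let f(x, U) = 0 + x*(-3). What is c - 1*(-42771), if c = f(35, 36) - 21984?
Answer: 20682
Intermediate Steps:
f(x, U) = -3*x (f(x, U) = 0 - 3*x = -3*x)
c = -22089 (c = -3*35 - 21984 = -105 - 21984 = -22089)
c - 1*(-42771) = -22089 - 1*(-42771) = -22089 + 42771 = 20682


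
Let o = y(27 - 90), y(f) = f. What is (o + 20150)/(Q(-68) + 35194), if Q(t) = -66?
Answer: 20087/35128 ≈ 0.57182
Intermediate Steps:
o = -63 (o = 27 - 90 = -63)
(o + 20150)/(Q(-68) + 35194) = (-63 + 20150)/(-66 + 35194) = 20087/35128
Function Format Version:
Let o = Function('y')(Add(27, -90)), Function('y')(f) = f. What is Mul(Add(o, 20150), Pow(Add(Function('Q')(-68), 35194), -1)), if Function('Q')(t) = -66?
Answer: Rational(20087, 35128) ≈ 0.57182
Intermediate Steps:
o = -63 (o = Add(27, -90) = -63)
Mul(Add(o, 20150), Pow(Add(Function('Q')(-68), 35194), -1)) = Mul(Add(-63, 20150), Pow(Add(-66, 35194), -1)) = Mul(20087, Pow(35128, -1)) = Mul(20087, Rational(1, 35128)) = Rational(20087, 35128)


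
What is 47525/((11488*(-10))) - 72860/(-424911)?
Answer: -2364747695/9762755136 ≈ -0.24222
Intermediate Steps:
47525/((11488*(-10))) - 72860/(-424911) = 47525/(-114880) - 72860*(-1/424911) = 47525*(-1/114880) + 72860/424911 = -9505/22976 + 72860/424911 = -2364747695/9762755136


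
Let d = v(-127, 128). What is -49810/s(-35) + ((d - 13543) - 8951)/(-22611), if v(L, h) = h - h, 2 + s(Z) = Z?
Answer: 375695396/278869 ≈ 1347.2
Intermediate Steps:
s(Z) = -2 + Z
v(L, h) = 0
d = 0
-49810/s(-35) + ((d - 13543) - 8951)/(-22611) = -49810/(-2 - 35) + ((0 - 13543) - 8951)/(-22611) = -49810/(-37) + (-13543 - 8951)*(-1/22611) = -49810*(-1/37) - 22494*(-1/22611) = 49810/37 + 7498/7537 = 375695396/278869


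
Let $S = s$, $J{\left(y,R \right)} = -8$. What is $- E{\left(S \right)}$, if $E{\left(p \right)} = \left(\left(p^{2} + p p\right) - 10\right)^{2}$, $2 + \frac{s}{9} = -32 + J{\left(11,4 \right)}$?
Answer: $-81657634564$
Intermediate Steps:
$s = -378$ ($s = -18 + 9 \left(-32 - 8\right) = -18 + 9 \left(-40\right) = -18 - 360 = -378$)
$S = -378$
$E{\left(p \right)} = \left(-10 + 2 p^{2}\right)^{2}$ ($E{\left(p \right)} = \left(\left(p^{2} + p^{2}\right) - 10\right)^{2} = \left(2 p^{2} - 10\right)^{2} = \left(-10 + 2 p^{2}\right)^{2}$)
$- E{\left(S \right)} = - 4 \left(-5 + \left(-378\right)^{2}\right)^{2} = - 4 \left(-5 + 142884\right)^{2} = - 4 \cdot 142879^{2} = - 4 \cdot 20414408641 = \left(-1\right) 81657634564 = -81657634564$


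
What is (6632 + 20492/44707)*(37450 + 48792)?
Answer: 1967095874344/3439 ≈ 5.7200e+8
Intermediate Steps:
(6632 + 20492/44707)*(37450 + 48792) = (6632 + 20492*(1/44707))*86242 = (6632 + 20492/44707)*86242 = (296517316/44707)*86242 = 1967095874344/3439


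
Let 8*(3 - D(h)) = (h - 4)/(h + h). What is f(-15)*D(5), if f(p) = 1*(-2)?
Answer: -239/40 ≈ -5.9750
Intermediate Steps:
f(p) = -2
D(h) = 3 - (-4 + h)/(16*h) (D(h) = 3 - (h - 4)/(8*(h + h)) = 3 - (-4 + h)/(8*(2*h)) = 3 - (-4 + h)*1/(2*h)/8 = 3 - (-4 + h)/(16*h))
f(-15)*D(5) = -(4 + 47*5)/(8*5) = -(4 + 235)/(8*5) = -239/(8*5) = -2*239/80 = -239/40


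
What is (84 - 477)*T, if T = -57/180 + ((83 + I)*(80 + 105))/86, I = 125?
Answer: -151119373/860 ≈ -1.7572e+5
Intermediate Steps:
T = 1153583/2580 (T = -57/180 + ((83 + 125)*(80 + 105))/86 = -57*1/180 + (208*185)*(1/86) = -19/60 + 38480*(1/86) = -19/60 + 19240/43 = 1153583/2580 ≈ 447.13)
(84 - 477)*T = (84 - 477)*(1153583/2580) = -393*1153583/2580 = -151119373/860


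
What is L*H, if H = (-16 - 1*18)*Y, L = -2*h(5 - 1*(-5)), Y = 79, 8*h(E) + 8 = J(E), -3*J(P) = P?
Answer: -22831/3 ≈ -7610.3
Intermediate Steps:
J(P) = -P/3
h(E) = -1 - E/24 (h(E) = -1 + (-E/3)/8 = -1 - E/24)
L = 17/6 (L = -2*(-1 - (5 - 1*(-5))/24) = -2*(-1 - (5 + 5)/24) = -2*(-1 - 1/24*10) = -2*(-1 - 5/12) = -2*(-17/12) = 17/6 ≈ 2.8333)
H = -2686 (H = (-16 - 1*18)*79 = (-16 - 18)*79 = -34*79 = -2686)
L*H = (17/6)*(-2686) = -22831/3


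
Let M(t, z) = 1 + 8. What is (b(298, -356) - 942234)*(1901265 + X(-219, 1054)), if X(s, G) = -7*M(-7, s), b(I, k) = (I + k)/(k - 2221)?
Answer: -1538792948208640/859 ≈ -1.7914e+12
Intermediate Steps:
M(t, z) = 9
b(I, k) = (I + k)/(-2221 + k)
X(s, G) = -63 (X(s, G) = -7*9 = -63)
(b(298, -356) - 942234)*(1901265 + X(-219, 1054)) = ((298 - 356)/(-2221 - 356) - 942234)*(1901265 - 63) = (-58/(-2577) - 942234)*1901202 = (-1/2577*(-58) - 942234)*1901202 = (58/2577 - 942234)*1901202 = -2428136960/2577*1901202 = -1538792948208640/859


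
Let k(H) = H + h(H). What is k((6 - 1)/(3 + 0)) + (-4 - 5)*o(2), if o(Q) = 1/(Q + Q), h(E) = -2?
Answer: -31/12 ≈ -2.5833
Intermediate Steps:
k(H) = -2 + H (k(H) = H - 2 = -2 + H)
o(Q) = 1/(2*Q)
k((6 - 1)/(3 + 0)) + (-4 - 5)*o(2) = (-2 + (6 - 1)/(3 + 0)) + (-4 - 5)*((1/2)/2) = (-2 + 5/3) - 9/(2*2) = (-2 + 5*(1/3)) - 9*1/4 = (-2 + 5/3) - 9/4 = -1/3 - 9/4 = -31/12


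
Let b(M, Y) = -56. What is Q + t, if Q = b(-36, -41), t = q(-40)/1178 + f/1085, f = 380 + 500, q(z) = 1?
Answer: -455081/8246 ≈ -55.188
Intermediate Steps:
f = 880
t = 6695/8246 (t = 1/1178 + 880/1085 = 1*(1/1178) + 880*(1/1085) = 1/1178 + 176/217 = 6695/8246 ≈ 0.81191)
Q = -56
Q + t = -56 + 6695/8246 = -455081/8246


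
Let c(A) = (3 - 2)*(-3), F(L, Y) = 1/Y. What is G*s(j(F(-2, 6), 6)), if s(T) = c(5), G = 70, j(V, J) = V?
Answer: -210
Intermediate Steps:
c(A) = -3 (c(A) = 1*(-3) = -3)
s(T) = -3
G*s(j(F(-2, 6), 6)) = 70*(-3) = -210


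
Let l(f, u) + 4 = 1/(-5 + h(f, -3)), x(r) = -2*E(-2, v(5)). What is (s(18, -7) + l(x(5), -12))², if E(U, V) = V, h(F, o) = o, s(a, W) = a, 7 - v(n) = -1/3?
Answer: 12321/64 ≈ 192.52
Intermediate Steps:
v(n) = 22/3 (v(n) = 7 - (-1)/3 = 7 - 1*(-⅓) = 7 + ⅓ = 22/3)
x(r) = -44/3 (x(r) = -2*22/3 = -44/3)
l(f, u) = -33/8 (l(f, u) = -4 + 1/(-5 - 3) = -4 + 1/(-8) = -4 - ⅛ = -33/8)
(s(18, -7) + l(x(5), -12))² = (18 - 33/8)² = (111/8)² = 12321/64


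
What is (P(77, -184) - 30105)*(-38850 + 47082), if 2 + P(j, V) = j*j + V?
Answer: -200547984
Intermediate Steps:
P(j, V) = -2 + V + j² (P(j, V) = -2 + (j*j + V) = -2 + (j² + V) = -2 + (V + j²) = -2 + V + j²)
(P(77, -184) - 30105)*(-38850 + 47082) = ((-2 - 184 + 77²) - 30105)*(-38850 + 47082) = ((-2 - 184 + 5929) - 30105)*8232 = (5743 - 30105)*8232 = -24362*8232 = -200547984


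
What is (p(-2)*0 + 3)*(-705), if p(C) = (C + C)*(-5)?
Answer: -2115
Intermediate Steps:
p(C) = -10*C (p(C) = (2*C)*(-5) = -10*C)
(p(-2)*0 + 3)*(-705) = (-10*(-2)*0 + 3)*(-705) = (20*0 + 3)*(-705) = (0 + 3)*(-705) = 3*(-705) = -2115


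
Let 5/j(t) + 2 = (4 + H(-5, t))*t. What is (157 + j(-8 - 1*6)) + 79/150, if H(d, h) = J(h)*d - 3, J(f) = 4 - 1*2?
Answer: 1465373/9300 ≈ 157.57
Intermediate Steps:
J(f) = 2 (J(f) = 4 - 2 = 2)
H(d, h) = -3 + 2*d (H(d, h) = 2*d - 3 = -3 + 2*d)
j(t) = 5/(-2 - 9*t) (j(t) = 5/(-2 + (4 + (-3 + 2*(-5)))*t) = 5/(-2 + (4 + (-3 - 10))*t) = 5/(-2 + (4 - 13)*t) = 5/(-2 - 9*t))
(157 + j(-8 - 1*6)) + 79/150 = (157 - 5/(2 + 9*(-8 - 1*6))) + 79/150 = (157 - 5/(2 + 9*(-8 - 6))) + 79*(1/150) = (157 - 5/(2 + 9*(-14))) + 79/150 = (157 - 5/(2 - 126)) + 79/150 = (157 - 5/(-124)) + 79/150 = (157 - 5*(-1/124)) + 79/150 = (157 + 5/124) + 79/150 = 19473/124 + 79/150 = 1465373/9300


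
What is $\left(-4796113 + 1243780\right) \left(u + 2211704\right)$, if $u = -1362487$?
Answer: $-3016701573261$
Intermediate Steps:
$\left(-4796113 + 1243780\right) \left(u + 2211704\right) = \left(-4796113 + 1243780\right) \left(-1362487 + 2211704\right) = \left(-3552333\right) 849217 = -3016701573261$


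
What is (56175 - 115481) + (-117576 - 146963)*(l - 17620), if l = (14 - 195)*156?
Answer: 12130641078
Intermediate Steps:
l = -28236 (l = -181*156 = -28236)
(56175 - 115481) + (-117576 - 146963)*(l - 17620) = (56175 - 115481) + (-117576 - 146963)*(-28236 - 17620) = -59306 - 264539*(-45856) = -59306 + 12130700384 = 12130641078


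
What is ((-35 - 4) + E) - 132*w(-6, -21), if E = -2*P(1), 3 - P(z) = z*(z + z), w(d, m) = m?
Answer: 2731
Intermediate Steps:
P(z) = 3 - 2*z² (P(z) = 3 - z*(z + z) = 3 - z*2*z = 3 - 2*z²)
E = -2 (E = -2*(3 - 2*1²) = -2*(3 - 2*1) = -2*(3 - 2) = -2*1 = -2)
((-35 - 4) + E) - 132*w(-6, -21) = ((-35 - 4) - 2) - 132*(-21) = (-39 - 2) + 2772 = -41 + 2772 = 2731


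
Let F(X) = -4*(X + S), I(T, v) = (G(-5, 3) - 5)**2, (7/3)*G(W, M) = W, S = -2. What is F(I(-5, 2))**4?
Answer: 8521812561104896/5764801 ≈ 1.4782e+9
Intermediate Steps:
G(W, M) = 3*W/7
I(T, v) = 2500/49 (I(T, v) = ((3/7)*(-5) - 5)**2 = (-15/7 - 5)**2 = (-50/7)**2 = 2500/49)
F(X) = 8 - 4*X (F(X) = -4*(X - 2) = -4*(-2 + X) = 8 - 4*X)
F(I(-5, 2))**4 = (8 - 4*2500/49)**4 = (8 - 10000/49)**4 = (-9608/49)**4 = 8521812561104896/5764801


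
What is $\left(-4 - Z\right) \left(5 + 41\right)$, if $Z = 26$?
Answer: $-1380$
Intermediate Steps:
$\left(-4 - Z\right) \left(5 + 41\right) = \left(-4 - 26\right) \left(5 + 41\right) = \left(-4 - 26\right) 46 = \left(-30\right) 46 = -1380$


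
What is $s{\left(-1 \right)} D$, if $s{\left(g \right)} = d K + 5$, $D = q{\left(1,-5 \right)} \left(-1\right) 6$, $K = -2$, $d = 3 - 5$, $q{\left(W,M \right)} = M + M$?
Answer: $540$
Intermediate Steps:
$q{\left(W,M \right)} = 2 M$
$d = -2$
$D = 60$ ($D = 2 \left(-5\right) \left(-1\right) 6 = \left(-10\right) \left(-1\right) 6 = 10 \cdot 6 = 60$)
$s{\left(g \right)} = 9$ ($s{\left(g \right)} = \left(-2\right) \left(-2\right) + 5 = 4 + 5 = 9$)
$s{\left(-1 \right)} D = 9 \cdot 60 = 540$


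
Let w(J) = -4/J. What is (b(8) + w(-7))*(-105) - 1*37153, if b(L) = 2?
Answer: -37423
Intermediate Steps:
(b(8) + w(-7))*(-105) - 1*37153 = (2 - 4/(-7))*(-105) - 1*37153 = (2 - 4*(-1/7))*(-105) - 37153 = (2 + 4/7)*(-105) - 37153 = (18/7)*(-105) - 37153 = -270 - 37153 = -37423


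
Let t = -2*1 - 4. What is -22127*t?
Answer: 132762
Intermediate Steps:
t = -6 (t = -2 - 4 = -6)
-22127*t = -22127*(-6) = 132762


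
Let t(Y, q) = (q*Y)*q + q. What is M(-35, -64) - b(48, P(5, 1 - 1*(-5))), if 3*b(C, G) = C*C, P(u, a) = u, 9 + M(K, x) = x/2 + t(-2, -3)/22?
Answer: -17819/22 ≈ -809.95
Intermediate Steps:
t(Y, q) = q + Y*q² (t(Y, q) = (Y*q)*q + q = Y*q² + q = q + Y*q²)
M(K, x) = -219/22 + x/2 (M(K, x) = -9 + (x/2 - 3*(1 - 2*(-3))/22) = -9 + (x*(½) - 3*(1 + 6)*(1/22)) = -9 + (x/2 - 3*7*(1/22)) = -9 + (x/2 - 21*1/22) = -9 + (x/2 - 21/22) = -9 + (-21/22 + x/2) = -219/22 + x/2)
b(C, G) = C²/3 (b(C, G) = (C*C)/3 = C²/3)
M(-35, -64) - b(48, P(5, 1 - 1*(-5))) = (-219/22 + (½)*(-64)) - 48²/3 = (-219/22 - 32) - 2304/3 = -923/22 - 1*768 = -923/22 - 768 = -17819/22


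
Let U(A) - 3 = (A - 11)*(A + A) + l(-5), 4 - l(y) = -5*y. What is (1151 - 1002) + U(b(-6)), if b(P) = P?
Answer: 335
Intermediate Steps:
l(y) = 4 + 5*y (l(y) = 4 - (-5)*y = 4 + 5*y)
U(A) = -18 + 2*A*(-11 + A) (U(A) = 3 + ((A - 11)*(A + A) + (4 + 5*(-5))) = 3 + ((-11 + A)*(2*A) + (4 - 25)) = 3 + (2*A*(-11 + A) - 21) = 3 + (-21 + 2*A*(-11 + A)) = -18 + 2*A*(-11 + A))
(1151 - 1002) + U(b(-6)) = (1151 - 1002) + (-18 - 22*(-6) + 2*(-6)²) = 149 + (-18 + 132 + 2*36) = 149 + (-18 + 132 + 72) = 149 + 186 = 335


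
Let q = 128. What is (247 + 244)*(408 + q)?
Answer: 263176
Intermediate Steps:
(247 + 244)*(408 + q) = (247 + 244)*(408 + 128) = 491*536 = 263176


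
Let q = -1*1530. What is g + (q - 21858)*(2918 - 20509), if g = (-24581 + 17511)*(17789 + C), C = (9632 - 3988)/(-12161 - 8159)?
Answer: 145111237201/508 ≈ 2.8565e+8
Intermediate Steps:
C = -1411/5080 (C = 5644/(-20320) = 5644*(-1/20320) = -1411/5080 ≈ -0.27776)
q = -1530
g = -63889263263/508 (g = (-24581 + 17511)*(17789 - 1411/5080) = -7070*90366709/5080 = -63889263263/508 ≈ -1.2577e+8)
g + (q - 21858)*(2918 - 20509) = -63889263263/508 + (-1530 - 21858)*(2918 - 20509) = -63889263263/508 - 23388*(-17591) = -63889263263/508 + 411418308 = 145111237201/508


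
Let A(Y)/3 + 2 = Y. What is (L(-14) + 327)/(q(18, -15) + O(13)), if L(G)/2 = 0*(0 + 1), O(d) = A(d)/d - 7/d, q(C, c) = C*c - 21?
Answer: -327/289 ≈ -1.1315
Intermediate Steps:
q(C, c) = -21 + C*c
A(Y) = -6 + 3*Y
O(d) = -7/d + (-6 + 3*d)/d (O(d) = (-6 + 3*d)/d - 7/d = -7/d + (-6 + 3*d)/d)
L(G) = 0 (L(G) = 2*(0*(0 + 1)) = 2*(0*1) = 2*0 = 0)
(L(-14) + 327)/(q(18, -15) + O(13)) = (0 + 327)/((-21 + 18*(-15)) + (3 - 13/13)) = 327/((-21 - 270) + (3 - 13*1/13)) = 327/(-291 + (3 - 1)) = 327/(-291 + 2) = 327/(-289) = 327*(-1/289) = -327/289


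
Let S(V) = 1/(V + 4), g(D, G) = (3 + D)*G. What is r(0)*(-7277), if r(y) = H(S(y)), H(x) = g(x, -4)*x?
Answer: 94601/4 ≈ 23650.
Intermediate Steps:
g(D, G) = G*(3 + D)
S(V) = 1/(4 + V)
H(x) = x*(-12 - 4*x) (H(x) = (-4*(3 + x))*x = (-12 - 4*x)*x = x*(-12 - 4*x))
r(y) = 4*(-3 - 1/(4 + y))/(4 + y)
r(0)*(-7277) = (4*(-13 - 3*0)/(4 + 0)²)*(-7277) = (4*(-13 + 0)/4²)*(-7277) = (4*(1/16)*(-13))*(-7277) = -13/4*(-7277) = 94601/4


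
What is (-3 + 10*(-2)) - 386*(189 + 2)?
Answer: -73749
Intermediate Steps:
(-3 + 10*(-2)) - 386*(189 + 2) = (-3 - 20) - 386*191 = -23 - 73726 = -73749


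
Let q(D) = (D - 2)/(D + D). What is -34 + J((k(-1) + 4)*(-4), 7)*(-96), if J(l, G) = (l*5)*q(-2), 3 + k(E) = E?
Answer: -34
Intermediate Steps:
q(D) = (-2 + D)/(2*D) (q(D) = (-2 + D)/((2*D)) = (-2 + D)*(1/(2*D)) = (-2 + D)/(2*D))
k(E) = -3 + E
J(l, G) = 5*l (J(l, G) = (l*5)*((½)*(-2 - 2)/(-2)) = (5*l)*((½)*(-½)*(-4)) = (5*l)*1 = 5*l)
-34 + J((k(-1) + 4)*(-4), 7)*(-96) = -34 + (5*(((-3 - 1) + 4)*(-4)))*(-96) = -34 + (5*((-4 + 4)*(-4)))*(-96) = -34 + (5*(0*(-4)))*(-96) = -34 + (5*0)*(-96) = -34 + 0*(-96) = -34 + 0 = -34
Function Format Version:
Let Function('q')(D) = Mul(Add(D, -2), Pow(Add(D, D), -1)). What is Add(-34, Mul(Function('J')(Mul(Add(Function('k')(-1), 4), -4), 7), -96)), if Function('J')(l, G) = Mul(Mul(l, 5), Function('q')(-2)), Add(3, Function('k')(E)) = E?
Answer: -34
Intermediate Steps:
Function('q')(D) = Mul(Rational(1, 2), Pow(D, -1), Add(-2, D)) (Function('q')(D) = Mul(Add(-2, D), Pow(Mul(2, D), -1)) = Mul(Add(-2, D), Mul(Rational(1, 2), Pow(D, -1))) = Mul(Rational(1, 2), Pow(D, -1), Add(-2, D)))
Function('k')(E) = Add(-3, E)
Function('J')(l, G) = Mul(5, l) (Function('J')(l, G) = Mul(Mul(l, 5), Mul(Rational(1, 2), Pow(-2, -1), Add(-2, -2))) = Mul(Mul(5, l), Mul(Rational(1, 2), Rational(-1, 2), -4)) = Mul(Mul(5, l), 1) = Mul(5, l))
Add(-34, Mul(Function('J')(Mul(Add(Function('k')(-1), 4), -4), 7), -96)) = Add(-34, Mul(Mul(5, Mul(Add(Add(-3, -1), 4), -4)), -96)) = Add(-34, Mul(Mul(5, Mul(Add(-4, 4), -4)), -96)) = Add(-34, Mul(Mul(5, Mul(0, -4)), -96)) = Add(-34, Mul(Mul(5, 0), -96)) = Add(-34, Mul(0, -96)) = Add(-34, 0) = -34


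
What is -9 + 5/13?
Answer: -112/13 ≈ -8.6154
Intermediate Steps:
-9 + 5/13 = -112/13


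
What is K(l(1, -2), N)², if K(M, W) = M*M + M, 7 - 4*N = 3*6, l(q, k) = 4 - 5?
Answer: 0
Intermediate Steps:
l(q, k) = -1
N = -11/4 (N = 7/4 - 3*6/4 = 7/4 - ¼*18 = 7/4 - 9/2 = -11/4 ≈ -2.7500)
K(M, W) = M + M² (K(M, W) = M² + M = M + M²)
K(l(1, -2), N)² = (-(1 - 1))² = (-1*0)² = 0² = 0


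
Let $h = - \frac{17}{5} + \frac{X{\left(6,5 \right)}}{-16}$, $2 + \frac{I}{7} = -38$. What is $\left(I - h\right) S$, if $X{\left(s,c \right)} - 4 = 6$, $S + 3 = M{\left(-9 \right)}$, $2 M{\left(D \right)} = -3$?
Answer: $\frac{99351}{80} \approx 1241.9$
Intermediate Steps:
$M{\left(D \right)} = - \frac{3}{2}$ ($M{\left(D \right)} = \frac{1}{2} \left(-3\right) = - \frac{3}{2}$)
$I = -280$ ($I = -14 + 7 \left(-38\right) = -14 - 266 = -280$)
$S = - \frac{9}{2}$ ($S = -3 - \frac{3}{2} = - \frac{9}{2} \approx -4.5$)
$X{\left(s,c \right)} = 10$ ($X{\left(s,c \right)} = 4 + 6 = 10$)
$h = - \frac{161}{40}$ ($h = - \frac{17}{5} + \frac{10}{-16} = \left(-17\right) \frac{1}{5} + 10 \left(- \frac{1}{16}\right) = - \frac{17}{5} - \frac{5}{8} = - \frac{161}{40} \approx -4.025$)
$\left(I - h\right) S = \left(-280 - - \frac{161}{40}\right) \left(- \frac{9}{2}\right) = \left(-280 + \frac{161}{40}\right) \left(- \frac{9}{2}\right) = \left(- \frac{11039}{40}\right) \left(- \frac{9}{2}\right) = \frac{99351}{80}$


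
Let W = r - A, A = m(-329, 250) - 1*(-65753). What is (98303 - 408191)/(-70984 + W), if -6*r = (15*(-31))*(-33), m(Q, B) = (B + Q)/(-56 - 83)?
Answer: 86148864/38724029 ≈ 2.2247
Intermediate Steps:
m(Q, B) = -B/139 - Q/139 (m(Q, B) = (B + Q)/(-139) = (B + Q)*(-1/139) = -B/139 - Q/139)
r = -5115/2 (r = -15*(-31)*(-33)/6 = -(-155)*(-33)/2 = -⅙*15345 = -5115/2 ≈ -2557.5)
A = 9139746/139 (A = (-1/139*250 - 1/139*(-329)) - 1*(-65753) = (-250/139 + 329/139) + 65753 = 79/139 + 65753 = 9139746/139 ≈ 65754.)
W = -18990477/278 (W = -5115/2 - 1*9139746/139 = -5115/2 - 9139746/139 = -18990477/278 ≈ -68311.)
(98303 - 408191)/(-70984 + W) = (98303 - 408191)/(-70984 - 18990477/278) = -309888/(-38724029/278) = -309888*(-278/38724029) = 86148864/38724029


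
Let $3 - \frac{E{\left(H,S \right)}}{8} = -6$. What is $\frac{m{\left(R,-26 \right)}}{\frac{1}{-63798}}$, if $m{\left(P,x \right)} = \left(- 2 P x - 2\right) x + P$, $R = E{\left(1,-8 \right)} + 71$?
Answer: $12322009518$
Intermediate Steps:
$E{\left(H,S \right)} = 72$ ($E{\left(H,S \right)} = 24 - -48 = 24 + 48 = 72$)
$R = 143$ ($R = 72 + 71 = 143$)
$m{\left(P,x \right)} = P + x \left(-2 - 2 P x\right)$ ($m{\left(P,x \right)} = \left(- 2 P x - 2\right) x + P = \left(-2 - 2 P x\right) x + P = x \left(-2 - 2 P x\right) + P = P + x \left(-2 - 2 P x\right)$)
$\frac{m{\left(R,-26 \right)}}{\frac{1}{-63798}} = \frac{143 - -52 - 286 \left(-26\right)^{2}}{\frac{1}{-63798}} = \frac{143 + 52 - 286 \cdot 676}{- \frac{1}{63798}} = \left(143 + 52 - 193336\right) \left(-63798\right) = \left(-193141\right) \left(-63798\right) = 12322009518$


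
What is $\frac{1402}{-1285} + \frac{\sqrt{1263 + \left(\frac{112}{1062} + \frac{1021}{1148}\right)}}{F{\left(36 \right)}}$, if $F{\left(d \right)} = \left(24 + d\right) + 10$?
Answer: $- \frac{1402}{1285} + \frac{\sqrt{13047148833439}}{7111860} \approx -0.58315$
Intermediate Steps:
$F{\left(d \right)} = 34 + d$
$\frac{1402}{-1285} + \frac{\sqrt{1263 + \left(\frac{112}{1062} + \frac{1021}{1148}\right)}}{F{\left(36 \right)}} = \frac{1402}{-1285} + \frac{\sqrt{1263 + \left(\frac{112}{1062} + \frac{1021}{1148}\right)}}{34 + 36} = 1402 \left(- \frac{1}{1285}\right) + \frac{\sqrt{1263 + \left(112 \cdot \frac{1}{1062} + 1021 \cdot \frac{1}{1148}\right)}}{70} = - \frac{1402}{1285} + \sqrt{1263 + \left(\frac{56}{531} + \frac{1021}{1148}\right)} \frac{1}{70} = - \frac{1402}{1285} + \sqrt{1263 + \frac{606439}{609588}} \cdot \frac{1}{70} = - \frac{1402}{1285} + \sqrt{\frac{770516083}{609588}} \cdot \frac{1}{70} = - \frac{1402}{1285} + \frac{\sqrt{13047148833439}}{101598} \cdot \frac{1}{70} = - \frac{1402}{1285} + \frac{\sqrt{13047148833439}}{7111860}$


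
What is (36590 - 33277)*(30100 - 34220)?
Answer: -13649560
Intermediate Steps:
(36590 - 33277)*(30100 - 34220) = 3313*(-4120) = -13649560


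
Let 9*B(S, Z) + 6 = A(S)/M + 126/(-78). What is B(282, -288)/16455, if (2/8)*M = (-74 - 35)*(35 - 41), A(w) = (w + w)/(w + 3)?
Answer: -6150259/119614850550 ≈ -5.1417e-5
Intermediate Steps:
A(w) = 2*w/(3 + w) (A(w) = (2*w)/(3 + w) = 2*w/(3 + w))
M = 2616 (M = 4*((-74 - 35)*(35 - 41)) = 4*(-109*(-6)) = 4*654 = 2616)
B(S, Z) = -11/13 + S/(11772*(3 + S)) (B(S, Z) = -2/3 + ((2*S/(3 + S))/2616 + 126/(-78))/9 = -2/3 + ((2*S/(3 + S))*(1/2616) + 126*(-1/78))/9 = -2/3 + (S/(1308*(3 + S)) - 21/13)/9 = -2/3 + (-21/13 + S/(1308*(3 + S)))/9 = -2/3 + (-7/39 + S/(11772*(3 + S))) = -11/13 + S/(11772*(3 + S)))
B(282, -288)/16455 = ((-388476 - 129479*282)/(153036*(3 + 282)))/16455 = ((1/153036)*(-388476 - 36513078)/285)*(1/16455) = ((1/153036)*(1/285)*(-36901554))*(1/16455) = -6150259/7269210*1/16455 = -6150259/119614850550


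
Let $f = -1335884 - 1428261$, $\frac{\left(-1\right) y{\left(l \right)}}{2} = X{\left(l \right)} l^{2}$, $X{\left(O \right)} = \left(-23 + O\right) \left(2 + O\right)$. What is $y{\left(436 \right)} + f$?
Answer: $-68777215793$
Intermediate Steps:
$y{\left(l \right)} = - 2 l^{2} \left(-46 + l^{2} - 21 l\right)$ ($y{\left(l \right)} = - 2 \left(-46 + l^{2} - 21 l\right) l^{2} = - 2 l^{2} \left(-46 + l^{2} - 21 l\right)$)
$f = -2764145$ ($f = -1335884 - 1428261 = -2764145$)
$y{\left(436 \right)} + f = 2 \cdot 436^{2} \left(46 - 436^{2} + 21 \cdot 436\right) - 2764145 = 2 \cdot 190096 \left(46 - 190096 + 9156\right) - 2764145 = 2 \cdot 190096 \left(-180894\right) - 2764145 = -68774451648 - 2764145 = -68777215793$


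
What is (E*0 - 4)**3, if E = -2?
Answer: -64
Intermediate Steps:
(E*0 - 4)**3 = (-2*0 - 4)**3 = (0 - 4)**3 = (-4)**3 = -64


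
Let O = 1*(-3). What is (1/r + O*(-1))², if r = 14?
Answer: 1849/196 ≈ 9.4337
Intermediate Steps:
O = -3
(1/r + O*(-1))² = (1/14 - 3*(-1))² = (1/14 + 3)² = (43/14)² = 1849/196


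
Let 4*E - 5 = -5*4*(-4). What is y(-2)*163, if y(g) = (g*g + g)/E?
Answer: 1304/85 ≈ 15.341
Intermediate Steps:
E = 85/4 (E = 5/4 + (-5*4*(-4))/4 = 5/4 + (-20*(-4))/4 = 5/4 + (¼)*80 = 5/4 + 20 = 85/4 ≈ 21.250)
y(g) = 4*g/85 + 4*g²/85 (y(g) = (g*g + g)/(85/4) = (g² + g)*(4/85) = (g + g²)*(4/85) = 4*g/85 + 4*g²/85)
y(-2)*163 = ((4/85)*(-2)*(1 - 2))*163 = ((4/85)*(-2)*(-1))*163 = (8/85)*163 = 1304/85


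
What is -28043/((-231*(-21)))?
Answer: -28043/4851 ≈ -5.7809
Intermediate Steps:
-28043/((-231*(-21))) = -28043/4851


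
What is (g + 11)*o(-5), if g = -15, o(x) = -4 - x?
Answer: -4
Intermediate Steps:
(g + 11)*o(-5) = (-15 + 11)*(-4 - 1*(-5)) = -4*(-4 + 5) = -4*1 = -4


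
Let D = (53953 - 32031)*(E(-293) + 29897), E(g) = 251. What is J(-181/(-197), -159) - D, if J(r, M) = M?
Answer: -660904615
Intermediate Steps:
D = 660904456 (D = (53953 - 32031)*(251 + 29897) = 21922*30148 = 660904456)
J(-181/(-197), -159) - D = -159 - 1*660904456 = -159 - 660904456 = -660904615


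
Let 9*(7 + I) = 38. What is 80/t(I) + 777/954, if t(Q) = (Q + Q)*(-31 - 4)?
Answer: 68221/55650 ≈ 1.2259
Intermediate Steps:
I = -25/9 (I = -7 + (⅑)*38 = -7 + 38/9 = -25/9 ≈ -2.7778)
t(Q) = -70*Q (t(Q) = (2*Q)*(-35) = -70*Q)
80/t(I) + 777/954 = 80/((-70*(-25/9))) + 777/954 = 80/(1750/9) + 777*(1/954) = 80*(9/1750) + 259/318 = 72/175 + 259/318 = 68221/55650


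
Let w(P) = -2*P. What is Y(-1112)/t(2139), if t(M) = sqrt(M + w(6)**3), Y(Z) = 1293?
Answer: 431*sqrt(411)/137 ≈ 63.779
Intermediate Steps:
t(M) = sqrt(-1728 + M) (t(M) = sqrt(M + (-2*6)**3) = sqrt(M + (-12)**3) = sqrt(M - 1728) = sqrt(-1728 + M))
Y(-1112)/t(2139) = 1293/(sqrt(-1728 + 2139)) = 1293/(sqrt(411)) = 1293*(sqrt(411)/411) = 431*sqrt(411)/137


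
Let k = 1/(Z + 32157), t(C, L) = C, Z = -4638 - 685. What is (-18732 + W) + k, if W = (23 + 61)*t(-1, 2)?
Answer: -504908543/26834 ≈ -18816.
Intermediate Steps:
Z = -5323
W = -84 (W = (23 + 61)*(-1) = 84*(-1) = -84)
k = 1/26834 (k = 1/(-5323 + 32157) = 1/26834 ≈ 3.7266e-5)
(-18732 + W) + k = (-18732 - 84) + 1/26834 = -18816 + 1/26834 = -504908543/26834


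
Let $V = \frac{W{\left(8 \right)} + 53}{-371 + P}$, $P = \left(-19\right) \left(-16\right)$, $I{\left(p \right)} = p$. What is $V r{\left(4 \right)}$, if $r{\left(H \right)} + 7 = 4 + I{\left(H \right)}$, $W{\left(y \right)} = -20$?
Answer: $- \frac{33}{67} \approx -0.49254$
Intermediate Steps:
$P = 304$
$V = - \frac{33}{67}$ ($V = \frac{-20 + 53}{-371 + 304} = \frac{33}{-67} = 33 \left(- \frac{1}{67}\right) = - \frac{33}{67} \approx -0.49254$)
$r{\left(H \right)} = -3 + H$ ($r{\left(H \right)} = -7 + \left(4 + H\right) = -3 + H$)
$V r{\left(4 \right)} = - \frac{33 \left(-3 + 4\right)}{67} = \left(- \frac{33}{67}\right) 1 = - \frac{33}{67}$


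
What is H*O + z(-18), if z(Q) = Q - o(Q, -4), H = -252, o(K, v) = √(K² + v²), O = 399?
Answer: -100566 - 2*√85 ≈ -1.0058e+5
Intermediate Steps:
z(Q) = Q - √(16 + Q²) (z(Q) = Q - √(Q² + (-4)²) = Q - √(Q² + 16) = Q - √(16 + Q²))
H*O + z(-18) = -252*399 + (-18 - √(16 + (-18)²)) = -100548 + (-18 - √(16 + 324)) = -100548 + (-18 - √340) = -100548 + (-18 - 2*√85) = -100566 - 2*√85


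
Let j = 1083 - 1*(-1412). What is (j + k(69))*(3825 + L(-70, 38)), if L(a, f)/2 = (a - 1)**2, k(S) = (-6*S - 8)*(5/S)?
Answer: 2364815815/69 ≈ 3.4273e+7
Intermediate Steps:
k(S) = 5*(-8 - 6*S)/S (k(S) = (-8 - 6*S)*(5/S) = 5*(-8 - 6*S)/S)
j = 2495 (j = 1083 + 1412 = 2495)
L(a, f) = 2*(-1 + a)**2 (L(a, f) = 2*(a - 1)**2 = 2*(-1 + a)**2)
(j + k(69))*(3825 + L(-70, 38)) = (2495 + (-30 - 40/69))*(3825 + 2*(-1 - 70)**2) = (2495 + (-30 - 40*1/69))*(3825 + 2*(-71)**2) = (2495 + (-30 - 40/69))*(3825 + 2*5041) = (2495 - 2110/69)*(3825 + 10082) = (170045/69)*13907 = 2364815815/69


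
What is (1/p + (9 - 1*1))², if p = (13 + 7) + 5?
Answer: 40401/625 ≈ 64.642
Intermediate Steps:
p = 25 (p = 20 + 5 = 25)
(1/p + (9 - 1*1))² = (1/25 + (9 - 1*1))² = (1/25 + (9 - 1))² = (1/25 + 8)² = (201/25)² = 40401/625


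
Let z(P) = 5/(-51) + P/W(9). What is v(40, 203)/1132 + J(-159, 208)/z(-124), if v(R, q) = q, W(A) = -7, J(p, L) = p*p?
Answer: 10217935511/7119148 ≈ 1435.3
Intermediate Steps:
J(p, L) = p²
z(P) = -5/51 - P/7 (z(P) = 5/(-51) + P/(-7) = 5*(-1/51) + P*(-⅐) = -5/51 - P/7)
v(40, 203)/1132 + J(-159, 208)/z(-124) = 203/1132 + (-159)²/(-5/51 - ⅐*(-124)) = 203*(1/1132) + 25281/(-5/51 + 124/7) = 203/1132 + 25281/(6289/357) = 203/1132 + 25281*(357/6289) = 203/1132 + 9025317/6289 = 10217935511/7119148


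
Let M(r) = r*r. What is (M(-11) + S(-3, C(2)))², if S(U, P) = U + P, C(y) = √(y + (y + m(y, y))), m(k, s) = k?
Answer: (118 + √6)² ≈ 14508.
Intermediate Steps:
M(r) = r²
C(y) = √3*√y (C(y) = √(y + (y + y)) = √(y + 2*y) = √(3*y) = √3*√y)
S(U, P) = P + U
(M(-11) + S(-3, C(2)))² = ((-11)² + (√3*√2 - 3))² = (121 + (√6 - 3))² = (121 + (-3 + √6))² = (118 + √6)²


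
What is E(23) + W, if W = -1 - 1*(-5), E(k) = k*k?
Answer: 533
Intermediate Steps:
E(k) = k**2
W = 4 (W = -1 + 5 = 4)
E(23) + W = 23**2 + 4 = 529 + 4 = 533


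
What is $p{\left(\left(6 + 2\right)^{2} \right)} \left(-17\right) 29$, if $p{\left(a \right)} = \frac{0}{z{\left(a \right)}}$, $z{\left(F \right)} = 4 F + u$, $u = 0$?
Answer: $0$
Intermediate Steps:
$z{\left(F \right)} = 4 F$ ($z{\left(F \right)} = 4 F + 0 = 4 F$)
$p{\left(a \right)} = 0$ ($p{\left(a \right)} = \frac{0}{4 a} = 0 \frac{1}{4 a} = 0$)
$p{\left(\left(6 + 2\right)^{2} \right)} \left(-17\right) 29 = 0 \left(-17\right) 29 = 0 \cdot 29 = 0$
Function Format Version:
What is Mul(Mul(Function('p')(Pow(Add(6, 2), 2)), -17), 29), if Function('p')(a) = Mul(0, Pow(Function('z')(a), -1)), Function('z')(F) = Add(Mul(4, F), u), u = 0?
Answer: 0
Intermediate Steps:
Function('z')(F) = Mul(4, F) (Function('z')(F) = Add(Mul(4, F), 0) = Mul(4, F))
Function('p')(a) = 0 (Function('p')(a) = Mul(0, Pow(Mul(4, a), -1)) = Mul(0, Mul(Rational(1, 4), Pow(a, -1))) = 0)
Mul(Mul(Function('p')(Pow(Add(6, 2), 2)), -17), 29) = Mul(Mul(0, -17), 29) = Mul(0, 29) = 0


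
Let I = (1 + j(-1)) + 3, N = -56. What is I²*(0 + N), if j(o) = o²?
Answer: -1400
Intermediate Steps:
I = 5 (I = (1 + (-1)²) + 3 = (1 + 1) + 3 = 2 + 3 = 5)
I²*(0 + N) = 5²*(0 - 56) = 25*(-56) = -1400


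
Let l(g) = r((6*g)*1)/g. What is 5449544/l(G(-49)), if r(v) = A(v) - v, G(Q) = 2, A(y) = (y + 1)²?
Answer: 10899088/157 ≈ 69421.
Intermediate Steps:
A(y) = (1 + y)²
r(v) = (1 + v)² - v
l(g) = ((1 + 6*g)² - 6*g)/g (l(g) = ((1 + (6*g)*1)² - 6*g)/g = ((1 + 6*g)² - 6*g)/g)
5449544/l(G(-49)) = 5449544/(-6 + (1 + 6*2)²/2) = 5449544/(-6 + (1 + 12)²/2) = 5449544/(-6 + (½)*13²) = 5449544/(-6 + (½)*169) = 5449544/(-6 + 169/2) = 5449544/(157/2) = 5449544*(2/157) = 10899088/157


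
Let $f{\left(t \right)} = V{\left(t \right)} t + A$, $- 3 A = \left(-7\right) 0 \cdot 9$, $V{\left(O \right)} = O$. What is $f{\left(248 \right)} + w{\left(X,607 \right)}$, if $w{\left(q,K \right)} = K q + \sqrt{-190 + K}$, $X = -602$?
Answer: $-303910 + \sqrt{417} \approx -3.0389 \cdot 10^{5}$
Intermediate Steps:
$A = 0$ ($A = - \frac{\left(-7\right) 0 \cdot 9}{3} = - \frac{0 \cdot 9}{3} = \left(- \frac{1}{3}\right) 0 = 0$)
$w{\left(q,K \right)} = \sqrt{-190 + K} + K q$
$f{\left(t \right)} = t^{2}$ ($f{\left(t \right)} = t t + 0 = t^{2} + 0 = t^{2}$)
$f{\left(248 \right)} + w{\left(X,607 \right)} = 248^{2} + \left(\sqrt{-190 + 607} + 607 \left(-602\right)\right) = 61504 - \left(365414 - \sqrt{417}\right) = -303910 + \sqrt{417}$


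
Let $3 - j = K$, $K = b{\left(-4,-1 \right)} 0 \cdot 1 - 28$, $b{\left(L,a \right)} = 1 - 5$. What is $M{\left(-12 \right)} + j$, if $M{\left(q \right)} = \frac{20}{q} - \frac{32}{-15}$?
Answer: $\frac{472}{15} \approx 31.467$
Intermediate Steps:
$b{\left(L,a \right)} = -4$
$M{\left(q \right)} = \frac{32}{15} + \frac{20}{q}$ ($M{\left(q \right)} = \frac{20}{q} - - \frac{32}{15} = \frac{20}{q} + \frac{32}{15} = \frac{32}{15} + \frac{20}{q}$)
$K = -28$ ($K = - 4 \cdot 0 \cdot 1 - 28 = \left(-4\right) 0 - 28 = 0 - 28 = -28$)
$j = 31$ ($j = 3 - -28 = 3 + 28 = 31$)
$M{\left(-12 \right)} + j = \left(\frac{32}{15} + \frac{20}{-12}\right) + 31 = \left(\frac{32}{15} + 20 \left(- \frac{1}{12}\right)\right) + 31 = \left(\frac{32}{15} - \frac{5}{3}\right) + 31 = \frac{7}{15} + 31 = \frac{472}{15}$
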